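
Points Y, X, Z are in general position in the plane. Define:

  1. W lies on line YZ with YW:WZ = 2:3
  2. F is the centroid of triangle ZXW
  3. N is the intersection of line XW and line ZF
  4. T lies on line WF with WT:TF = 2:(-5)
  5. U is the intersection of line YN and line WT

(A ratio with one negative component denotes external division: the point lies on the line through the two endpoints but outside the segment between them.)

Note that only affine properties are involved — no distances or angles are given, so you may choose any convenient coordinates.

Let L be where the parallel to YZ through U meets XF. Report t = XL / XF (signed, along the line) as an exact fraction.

Assign Y = (0, 0), X = (1, 0), Z = (0, 1) — the answer is frame-independent, so this choice is without loss of generality.
1. W lies on line YZ with YW:WZ = 2:3 ⇒ W = (0, 2/5)
2. F is the centroid of triangle ZXW ⇒ F = (1/3, 7/15)
3. N is the intersection of line XW and line ZF ⇒ N = (1/2, 1/5)
4. T lies on line WF with WT:TF = 2:(-5) ⇒ T = (-2/9, 16/45)
5. U is the intersection of line YN and line WT ⇒ U = (2, 4/5)
through U parallel to YZ: direction (0, 1); meets XF at L = (2, -7/10)
L = X + t·(F−X) with t = -3/2

t = -3/2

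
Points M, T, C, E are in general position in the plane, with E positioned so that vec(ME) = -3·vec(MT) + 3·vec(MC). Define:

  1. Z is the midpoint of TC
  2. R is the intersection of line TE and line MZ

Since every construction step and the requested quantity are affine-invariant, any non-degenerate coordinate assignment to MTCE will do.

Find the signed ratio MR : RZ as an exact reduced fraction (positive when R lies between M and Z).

MR:RZ = 6

Work in coordinates with M = (0, 0), T = (1, 0), C = (0, 1), E = (-3, 3).
1. Z is the midpoint of TC ⇒ Z = (1/2, 1/2)
2. R is the intersection of line TE and line MZ ⇒ R = (3/7, 3/7)
R = M + t·(Z−M) with t = 6/7, so MR:RZ = t:(1−t) = 6/7:1/7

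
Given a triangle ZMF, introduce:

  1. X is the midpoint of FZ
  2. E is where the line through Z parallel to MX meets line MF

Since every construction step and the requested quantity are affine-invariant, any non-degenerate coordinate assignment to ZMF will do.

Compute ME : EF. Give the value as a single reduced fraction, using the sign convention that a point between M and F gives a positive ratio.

ME:EF = -1/2

Assign Z = (0, 0), M = (1, 0), F = (0, 1) — the answer is frame-independent, so this choice is without loss of generality.
1. X is the midpoint of FZ ⇒ X = (0, 1/2)
2. E is where the line through Z parallel to MX meets line MF ⇒ E = (2, -1)
E = M + t·(F−M) with t = -1, so ME:EF = t:(1−t) = -1:2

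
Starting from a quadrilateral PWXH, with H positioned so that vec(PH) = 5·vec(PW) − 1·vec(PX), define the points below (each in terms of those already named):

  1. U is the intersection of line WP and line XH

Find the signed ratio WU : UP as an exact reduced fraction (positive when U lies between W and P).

WU:UP = -3/5

Work in coordinates with P = (0, 0), W = (1, 0), X = (0, 1), H = (5, -1).
1. U is the intersection of line WP and line XH ⇒ U = (5/2, 0)
U = W + t·(P−W) with t = -3/2, so WU:UP = t:(1−t) = -3/2:5/2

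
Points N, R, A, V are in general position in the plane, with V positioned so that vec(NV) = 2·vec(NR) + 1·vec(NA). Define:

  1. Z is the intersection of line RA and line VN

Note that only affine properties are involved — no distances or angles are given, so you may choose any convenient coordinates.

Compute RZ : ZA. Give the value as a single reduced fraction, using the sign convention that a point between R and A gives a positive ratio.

Assign N = (0, 0), R = (1, 0), A = (0, 1), V = (2, 1) — the answer is frame-independent, so this choice is without loss of generality.
1. Z is the intersection of line RA and line VN ⇒ Z = (2/3, 1/3)
Z = R + t·(A−R) with t = 1/3, so RZ:ZA = t:(1−t) = 1/3:2/3

RZ:ZA = 1/2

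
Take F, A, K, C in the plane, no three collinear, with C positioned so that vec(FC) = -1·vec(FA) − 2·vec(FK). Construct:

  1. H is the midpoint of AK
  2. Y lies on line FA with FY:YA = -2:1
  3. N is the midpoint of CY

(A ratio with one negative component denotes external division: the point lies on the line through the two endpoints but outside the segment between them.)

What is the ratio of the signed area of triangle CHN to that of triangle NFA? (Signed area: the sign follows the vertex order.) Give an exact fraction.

Assign F = (0, 0), A = (1, 0), K = (0, 1), C = (-1, -2) — the answer is frame-independent, so this choice is without loss of generality.
1. H is the midpoint of AK ⇒ H = (1/2, 1/2)
2. Y lies on line FA with FY:YA = -2:1 ⇒ Y = (2, 0)
3. N is the midpoint of CY ⇒ N = (1/2, -1)
2·[CHN] = -9/4, 2·[NFA] = -1
[CHN]:[NFA] = -9/4:-1 = 9/4

[CHN]:[NFA] = 9/4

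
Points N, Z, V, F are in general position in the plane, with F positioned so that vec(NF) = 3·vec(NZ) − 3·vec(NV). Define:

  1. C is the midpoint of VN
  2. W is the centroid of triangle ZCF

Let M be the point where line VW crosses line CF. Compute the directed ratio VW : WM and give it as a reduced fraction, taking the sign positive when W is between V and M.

Assign N = (0, 0), Z = (1, 0), V = (0, 1), F = (3, -3) — the answer is frame-independent, so this choice is without loss of generality.
1. C is the midpoint of VN ⇒ C = (0, 1/2)
2. W is the centroid of triangle ZCF ⇒ W = (4/3, -5/6)
line VW meets CF at M = (12/5, -23/10)
W = V + t·(M−V) with t = 5/9, so VW:WM = 5/9:4/9

VW:WM = 5/4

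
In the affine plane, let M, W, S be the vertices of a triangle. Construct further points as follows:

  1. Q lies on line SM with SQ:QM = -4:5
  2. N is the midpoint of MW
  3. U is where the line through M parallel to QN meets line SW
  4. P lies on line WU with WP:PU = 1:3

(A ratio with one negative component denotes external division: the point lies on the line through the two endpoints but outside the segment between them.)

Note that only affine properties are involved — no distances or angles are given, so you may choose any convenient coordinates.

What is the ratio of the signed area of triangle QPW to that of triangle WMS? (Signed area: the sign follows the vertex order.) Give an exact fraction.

[QPW]:[WMS] = -10/9

Work in coordinates with M = (0, 0), W = (1, 0), S = (0, 1).
1. Q lies on line SM with SQ:QM = -4:5 ⇒ Q = (0, 5)
2. N is the midpoint of MW ⇒ N = (1/2, 0)
3. U is where the line through M parallel to QN meets line SW ⇒ U = (-1/9, 10/9)
4. P lies on line WU with WP:PU = 1:3 ⇒ P = (13/18, 5/18)
2·[QPW] = 10/9, 2·[WMS] = -1
[QPW]:[WMS] = 10/9:-1 = -10/9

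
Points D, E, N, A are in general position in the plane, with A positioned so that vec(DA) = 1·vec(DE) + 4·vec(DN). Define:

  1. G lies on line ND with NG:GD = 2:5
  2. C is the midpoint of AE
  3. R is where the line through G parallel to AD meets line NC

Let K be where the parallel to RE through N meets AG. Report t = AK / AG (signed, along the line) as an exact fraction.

t = 280/299

Set D = (0, 0), E = (1, 0), N = (0, 1), A = (1, 4); any affine frame gives the same invariant.
1. G lies on line ND with NG:GD = 2:5 ⇒ G = (0, 5/7)
2. C is the midpoint of AE ⇒ C = (1, 2)
3. R is where the line through G parallel to AD meets line NC ⇒ R = (2/21, 23/21)
through N parallel to RE: direction (19/21, -23/21); meets AG at K = (19/299, 12/13)
K = A + t·(G−A) with t = 280/299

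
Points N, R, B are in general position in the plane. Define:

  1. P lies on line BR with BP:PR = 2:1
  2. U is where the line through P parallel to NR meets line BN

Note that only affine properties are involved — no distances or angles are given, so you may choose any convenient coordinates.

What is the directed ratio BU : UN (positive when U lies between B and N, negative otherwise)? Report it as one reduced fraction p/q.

BU:UN = 2

Set N = (0, 0), R = (1, 0), B = (0, 1); any affine frame gives the same invariant.
1. P lies on line BR with BP:PR = 2:1 ⇒ P = (2/3, 1/3)
2. U is where the line through P parallel to NR meets line BN ⇒ U = (0, 1/3)
U = B + t·(N−B) with t = 2/3, so BU:UN = t:(1−t) = 2/3:1/3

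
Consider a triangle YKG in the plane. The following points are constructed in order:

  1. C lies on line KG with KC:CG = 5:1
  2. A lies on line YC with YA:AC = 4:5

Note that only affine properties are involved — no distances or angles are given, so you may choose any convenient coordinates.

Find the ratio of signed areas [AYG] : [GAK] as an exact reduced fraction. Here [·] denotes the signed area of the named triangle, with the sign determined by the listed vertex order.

[AYG]:[GAK] = -2/15

Assign Y = (0, 0), K = (1, 0), G = (0, 1) — the answer is frame-independent, so this choice is without loss of generality.
1. C lies on line KG with KC:CG = 5:1 ⇒ C = (1/6, 5/6)
2. A lies on line YC with YA:AC = 4:5 ⇒ A = (2/27, 10/27)
2·[AYG] = -2/27, 2·[GAK] = 5/9
[AYG]:[GAK] = -2/27:5/9 = -2/15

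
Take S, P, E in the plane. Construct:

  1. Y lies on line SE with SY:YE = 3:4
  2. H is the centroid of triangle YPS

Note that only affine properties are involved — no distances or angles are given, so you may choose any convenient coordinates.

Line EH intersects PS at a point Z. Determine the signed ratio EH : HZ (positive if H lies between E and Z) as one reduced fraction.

EH:HZ = 6

Work in coordinates with S = (0, 0), P = (1, 0), E = (0, 1).
1. Y lies on line SE with SY:YE = 3:4 ⇒ Y = (0, 3/7)
2. H is the centroid of triangle YPS ⇒ H = (1/3, 1/7)
line EH meets PS at Z = (7/18, 0)
H = E + t·(Z−E) with t = 6/7, so EH:HZ = 6/7:1/7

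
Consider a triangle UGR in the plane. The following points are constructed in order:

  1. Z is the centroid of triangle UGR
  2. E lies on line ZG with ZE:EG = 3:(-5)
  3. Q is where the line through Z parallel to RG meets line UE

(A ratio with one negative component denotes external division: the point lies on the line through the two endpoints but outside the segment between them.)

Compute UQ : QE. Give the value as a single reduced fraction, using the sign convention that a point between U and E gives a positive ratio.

UQ:QE = -4/3

Choose coordinates U = (0, 0), G = (1, 0), R = (0, 1).
1. Z is the centroid of triangle UGR ⇒ Z = (1/3, 1/3)
2. E lies on line ZG with ZE:EG = 3:(-5) ⇒ E = (-2/3, 5/6)
3. Q is where the line through Z parallel to RG meets line UE ⇒ Q = (-8/3, 10/3)
Q = U + t·(E−U) with t = 4, so UQ:QE = t:(1−t) = 4:-3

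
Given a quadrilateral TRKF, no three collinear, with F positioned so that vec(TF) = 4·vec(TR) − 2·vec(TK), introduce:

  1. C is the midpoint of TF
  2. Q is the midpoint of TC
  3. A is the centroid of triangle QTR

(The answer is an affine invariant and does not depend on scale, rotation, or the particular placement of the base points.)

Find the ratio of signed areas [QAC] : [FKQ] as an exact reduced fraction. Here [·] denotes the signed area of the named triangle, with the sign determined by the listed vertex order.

Assign T = (0, 0), R = (1, 0), K = (0, 1), F = (4, -2) — the answer is frame-independent, so this choice is without loss of generality.
1. C is the midpoint of TF ⇒ C = (2, -1)
2. Q is the midpoint of TC ⇒ Q = (1, -1/2)
3. A is the centroid of triangle QTR ⇒ A = (2/3, -1/6)
2·[QAC] = -1/6, 2·[FKQ] = 3
[QAC]:[FKQ] = -1/6:3 = -1/18

[QAC]:[FKQ] = -1/18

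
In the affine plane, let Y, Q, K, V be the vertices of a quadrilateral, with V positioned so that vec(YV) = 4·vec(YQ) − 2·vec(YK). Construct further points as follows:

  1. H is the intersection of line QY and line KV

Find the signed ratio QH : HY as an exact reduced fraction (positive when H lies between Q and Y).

QH:HY = -1/4

Assign Y = (0, 0), Q = (1, 0), K = (0, 1), V = (4, -2) — the answer is frame-independent, so this choice is without loss of generality.
1. H is the intersection of line QY and line KV ⇒ H = (4/3, 0)
H = Q + t·(Y−Q) with t = -1/3, so QH:HY = t:(1−t) = -1/3:4/3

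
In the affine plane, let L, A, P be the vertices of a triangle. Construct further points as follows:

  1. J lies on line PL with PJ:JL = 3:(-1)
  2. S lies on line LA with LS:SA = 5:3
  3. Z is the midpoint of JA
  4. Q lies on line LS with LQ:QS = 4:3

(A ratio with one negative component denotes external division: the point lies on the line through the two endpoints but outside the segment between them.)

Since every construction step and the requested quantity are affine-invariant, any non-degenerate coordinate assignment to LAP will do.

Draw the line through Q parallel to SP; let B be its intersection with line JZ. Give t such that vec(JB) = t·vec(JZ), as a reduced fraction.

Choose coordinates L = (0, 0), A = (1, 0), P = (0, 1).
1. J lies on line PL with PJ:JL = 3:(-1) ⇒ J = (0, -1/2)
2. S lies on line LA with LS:SA = 5:3 ⇒ S = (5/8, 0)
3. Z is the midpoint of JA ⇒ Z = (1/2, -1/4)
4. Q lies on line LS with LQ:QS = 4:3 ⇒ Q = (5/14, 0)
through Q parallel to SP: direction (-5/8, 1); meets JZ at B = (25/49, -12/49)
B = J + t·(Z−J) with t = 50/49

t = 50/49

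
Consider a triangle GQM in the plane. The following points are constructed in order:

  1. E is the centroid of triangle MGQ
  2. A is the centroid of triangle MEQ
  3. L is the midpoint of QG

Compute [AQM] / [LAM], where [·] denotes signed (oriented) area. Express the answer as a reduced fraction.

[AQM]:[LAM] = 2/3

Set G = (0, 0), Q = (1, 0), M = (0, 1); any affine frame gives the same invariant.
1. E is the centroid of triangle MGQ ⇒ E = (1/3, 1/3)
2. A is the centroid of triangle MEQ ⇒ A = (4/9, 4/9)
3. L is the midpoint of QG ⇒ L = (1/2, 0)
2·[AQM] = 1/9, 2·[LAM] = 1/6
[AQM]:[LAM] = 1/9:1/6 = 2/3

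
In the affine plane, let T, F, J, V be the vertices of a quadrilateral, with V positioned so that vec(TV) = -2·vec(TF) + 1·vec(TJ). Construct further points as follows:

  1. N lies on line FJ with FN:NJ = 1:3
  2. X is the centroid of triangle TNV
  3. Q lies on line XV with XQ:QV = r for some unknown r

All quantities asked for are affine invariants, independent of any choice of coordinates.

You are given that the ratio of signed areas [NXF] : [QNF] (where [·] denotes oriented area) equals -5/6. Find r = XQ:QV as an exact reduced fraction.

r = 1/4

Choose coordinates T = (0, 0), F = (1, 0), J = (0, 1), V = (-2, 1).
1. N lies on line FJ with FN:NJ = 1:3 ⇒ N = (3/4, 1/4)
2. X is the centroid of triangle TNV ⇒ X = (-5/12, 5/12)
3. With XQ:QV = r, write λ = r/(r+1) so Q = X + λ·(V−X); Q is affine-linear in λ
Every point depending on Q is an affine combination of Q and λ-independent points, so each such coordinate is linear in λ; the λ² term in each signed area is a multiple of (V−X)×(V−X) = 0, so 2·[NXF] and 2·[QNF] are each linear in λ. Evaluating at λ=0 and λ=1:
  2·[NXF] = 1/4,   2·[QNF] = -1/4·λ − 1/4
So [NXF]:[QNF] = (1/4) / (-1/4·λ − 1/4). Setting this equal to -5/6:
  1/4 = -5/6·(-1/4·λ − 1/4)  ⇒  λ = 1/5
Then r = λ/(1−λ) = (1/5)/(4/5) = 1/4. Check: with r = 1/4, Q = (-11/15, 8/15) and [NXF]:[QNF] = -5/6 as required.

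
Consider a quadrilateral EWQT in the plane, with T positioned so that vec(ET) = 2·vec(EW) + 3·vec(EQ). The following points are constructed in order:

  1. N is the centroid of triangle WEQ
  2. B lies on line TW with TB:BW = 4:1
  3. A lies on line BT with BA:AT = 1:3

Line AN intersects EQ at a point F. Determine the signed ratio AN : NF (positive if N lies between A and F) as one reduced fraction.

Work in coordinates with E = (0, 0), W = (1, 0), Q = (0, 1), T = (2, 3).
1. N is the centroid of triangle WEQ ⇒ N = (1/3, 1/3)
2. B lies on line TW with TB:BW = 4:1 ⇒ B = (6/5, 3/5)
3. A lies on line BT with BA:AT = 1:3 ⇒ A = (7/5, 6/5)
line AN meets EQ at F = (0, 1/16)
N = A + t·(F−A) with t = 16/21, so AN:NF = 16/21:5/21

AN:NF = 16/5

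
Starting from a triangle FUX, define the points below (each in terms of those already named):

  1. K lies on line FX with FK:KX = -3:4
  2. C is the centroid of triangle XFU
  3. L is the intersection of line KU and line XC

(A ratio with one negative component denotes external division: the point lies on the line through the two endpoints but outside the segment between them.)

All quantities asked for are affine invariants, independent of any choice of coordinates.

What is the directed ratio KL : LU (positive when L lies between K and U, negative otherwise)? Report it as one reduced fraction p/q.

KL:LU = 4

Set F = (0, 0), U = (1, 0), X = (0, 1); any affine frame gives the same invariant.
1. K lies on line FX with FK:KX = -3:4 ⇒ K = (0, -3)
2. C is the centroid of triangle XFU ⇒ C = (1/3, 1/3)
3. L is the intersection of line KU and line XC ⇒ L = (4/5, -3/5)
L = K + t·(U−K) with t = 4/5, so KL:LU = t:(1−t) = 4/5:1/5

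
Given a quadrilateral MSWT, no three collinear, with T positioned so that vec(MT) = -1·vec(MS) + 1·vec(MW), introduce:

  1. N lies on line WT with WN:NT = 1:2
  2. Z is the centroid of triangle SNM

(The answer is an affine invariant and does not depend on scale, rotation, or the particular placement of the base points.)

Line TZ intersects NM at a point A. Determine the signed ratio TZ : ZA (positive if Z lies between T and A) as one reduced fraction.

Work in coordinates with M = (0, 0), S = (1, 0), W = (0, 1), T = (-1, 1).
1. N lies on line WT with WN:NT = 1:2 ⇒ N = (-1/3, 1)
2. Z is the centroid of triangle SNM ⇒ Z = (2/9, 1/3)
line TZ meets NM at A = (-5/27, 5/9)
Z = T + t·(A−T) with t = 3/2, so TZ:ZA = 3/2:-1/2

TZ:ZA = -3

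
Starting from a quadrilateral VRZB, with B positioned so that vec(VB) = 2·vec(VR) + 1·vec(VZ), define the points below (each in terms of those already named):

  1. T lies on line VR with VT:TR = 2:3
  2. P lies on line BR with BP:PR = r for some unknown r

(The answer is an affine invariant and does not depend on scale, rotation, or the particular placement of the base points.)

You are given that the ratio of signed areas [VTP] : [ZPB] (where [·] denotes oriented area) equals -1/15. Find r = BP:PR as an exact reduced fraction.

r = -3

Work in coordinates with V = (0, 0), R = (1, 0), Z = (0, 1), B = (2, 1).
1. T lies on line VR with VT:TR = 2:3 ⇒ T = (2/5, 0)
2. With BP:PR = r, write λ = r/(r+1) so P = B + λ·(R−B); P is affine-linear in λ
Every point depending on P is an affine combination of P and λ-independent points, so each such coordinate is linear in λ; the λ² term in each signed area is a multiple of (R−B)×(R−B) = 0, so 2·[VTP] and 2·[ZPB] are each linear in λ. Evaluating at λ=0 and λ=1:
  2·[VTP] = -2/5·λ + 2/5,   2·[ZPB] = 2·λ
So [VTP]:[ZPB] = (-2/5·λ + 2/5) / (2·λ). Setting this equal to -1/15:
  -2/5·λ + 2/5 = -1/15·(2·λ)  ⇒  λ = 3/2
Then r = λ/(1−λ) = (3/2)/(-1/2) = -3. Check: with r = -3, P = (1/2, -1/2) and [VTP]:[ZPB] = -1/15 as required.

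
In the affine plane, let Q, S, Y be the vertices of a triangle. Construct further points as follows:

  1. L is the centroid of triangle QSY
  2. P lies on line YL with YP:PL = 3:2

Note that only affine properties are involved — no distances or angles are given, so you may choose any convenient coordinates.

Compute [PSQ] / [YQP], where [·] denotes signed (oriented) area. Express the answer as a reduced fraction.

Assign Q = (0, 0), S = (1, 0), Y = (0, 1) — the answer is frame-independent, so this choice is without loss of generality.
1. L is the centroid of triangle QSY ⇒ L = (1/3, 1/3)
2. P lies on line YL with YP:PL = 3:2 ⇒ P = (1/5, 3/5)
2·[PSQ] = -3/5, 2·[YQP] = 1/5
[PSQ]:[YQP] = -3/5:1/5 = -3

[PSQ]:[YQP] = -3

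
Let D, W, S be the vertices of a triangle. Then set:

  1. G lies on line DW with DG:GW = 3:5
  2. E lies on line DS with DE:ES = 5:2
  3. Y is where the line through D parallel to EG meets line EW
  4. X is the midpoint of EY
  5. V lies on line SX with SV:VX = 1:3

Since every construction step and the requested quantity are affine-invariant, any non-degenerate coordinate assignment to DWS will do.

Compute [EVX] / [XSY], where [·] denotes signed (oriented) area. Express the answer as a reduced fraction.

[EVX]:[XSY] = 3/4

Set D = (0, 0), W = (1, 0), S = (0, 1); any affine frame gives the same invariant.
1. G lies on line DW with DG:GW = 3:5 ⇒ G = (3/8, 0)
2. E lies on line DS with DE:ES = 5:2 ⇒ E = (0, 5/7)
3. Y is where the line through D parallel to EG meets line EW ⇒ Y = (-3/5, 8/7)
4. X is the midpoint of EY ⇒ X = (-3/10, 13/14)
5. V lies on line SX with SV:VX = 1:3 ⇒ V = (-3/40, 55/56)
2·[EVX] = 9/140, 2·[XSY] = 3/35
[EVX]:[XSY] = 9/140:3/35 = 3/4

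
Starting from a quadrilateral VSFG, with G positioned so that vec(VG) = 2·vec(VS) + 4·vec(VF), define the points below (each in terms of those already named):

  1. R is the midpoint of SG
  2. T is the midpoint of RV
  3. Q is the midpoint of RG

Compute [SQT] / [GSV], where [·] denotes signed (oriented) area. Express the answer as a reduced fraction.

Assign V = (0, 0), S = (1, 0), F = (0, 1), G = (2, 4) — the answer is frame-independent, so this choice is without loss of generality.
1. R is the midpoint of SG ⇒ R = (3/2, 2)
2. T is the midpoint of RV ⇒ T = (3/4, 1)
3. Q is the midpoint of RG ⇒ Q = (7/4, 3)
2·[SQT] = 3/2, 2·[GSV] = -4
[SQT]:[GSV] = 3/2:-4 = -3/8

[SQT]:[GSV] = -3/8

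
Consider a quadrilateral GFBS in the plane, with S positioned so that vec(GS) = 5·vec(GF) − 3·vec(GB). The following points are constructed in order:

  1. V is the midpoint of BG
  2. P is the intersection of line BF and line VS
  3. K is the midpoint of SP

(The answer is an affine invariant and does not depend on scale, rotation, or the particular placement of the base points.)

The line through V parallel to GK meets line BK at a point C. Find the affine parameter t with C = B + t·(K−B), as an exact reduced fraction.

Set G = (0, 0), F = (1, 0), B = (0, 1), S = (5, -3); any affine frame gives the same invariant.
1. V is the midpoint of BG ⇒ V = (0, 1/2)
2. P is the intersection of line BF and line VS ⇒ P = (5/3, -2/3)
3. K is the midpoint of SP ⇒ K = (10/3, -11/6)
through V parallel to GK: direction (10/3, -11/6); meets BK at C = (5/3, -5/12)
C = B + t·(K−B) with t = 1/2

t = 1/2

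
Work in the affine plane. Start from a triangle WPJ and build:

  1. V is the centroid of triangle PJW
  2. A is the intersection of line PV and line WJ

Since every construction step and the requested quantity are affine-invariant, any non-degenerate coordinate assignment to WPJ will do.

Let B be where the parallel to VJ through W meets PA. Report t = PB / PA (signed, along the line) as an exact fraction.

Choose coordinates W = (0, 0), P = (1, 0), J = (0, 1).
1. V is the centroid of triangle PJW ⇒ V = (1/3, 1/3)
2. A is the intersection of line PV and line WJ ⇒ A = (0, 1/2)
through W parallel to VJ: direction (-1/3, 2/3); meets PA at B = (-1/3, 2/3)
B = P + t·(A−P) with t = 4/3

t = 4/3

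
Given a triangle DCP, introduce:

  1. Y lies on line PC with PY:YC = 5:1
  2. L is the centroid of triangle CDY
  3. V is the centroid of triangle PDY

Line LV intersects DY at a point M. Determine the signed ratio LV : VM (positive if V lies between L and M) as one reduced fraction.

LV:VM = -6/5

Set D = (0, 0), C = (1, 0), P = (0, 1); any affine frame gives the same invariant.
1. Y lies on line PC with PY:YC = 5:1 ⇒ Y = (5/6, 1/6)
2. L is the centroid of triangle CDY ⇒ L = (11/18, 1/18)
3. V is the centroid of triangle PDY ⇒ V = (5/18, 7/18)
line LV meets DY at M = (5/9, 1/9)
V = L + t·(M−L) with t = 6, so LV:VM = 6:-5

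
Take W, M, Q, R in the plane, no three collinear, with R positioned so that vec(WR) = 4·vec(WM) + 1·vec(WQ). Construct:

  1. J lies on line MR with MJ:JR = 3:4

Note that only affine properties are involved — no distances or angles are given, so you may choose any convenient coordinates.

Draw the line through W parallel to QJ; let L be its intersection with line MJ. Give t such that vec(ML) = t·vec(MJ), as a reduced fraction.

t = -1/3

Assign W = (0, 0), M = (1, 0), Q = (0, 1), R = (4, 1) — the answer is frame-independent, so this choice is without loss of generality.
1. J lies on line MR with MJ:JR = 3:4 ⇒ J = (16/7, 3/7)
through W parallel to QJ: direction (16/7, -4/7); meets MJ at L = (4/7, -1/7)
L = M + t·(J−M) with t = -1/3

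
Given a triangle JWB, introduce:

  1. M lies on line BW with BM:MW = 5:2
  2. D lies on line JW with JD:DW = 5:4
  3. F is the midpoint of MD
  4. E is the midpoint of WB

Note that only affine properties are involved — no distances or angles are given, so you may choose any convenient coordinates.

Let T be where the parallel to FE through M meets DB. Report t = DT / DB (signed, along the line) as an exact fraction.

t = -3/2

Set J = (0, 0), W = (1, 0), B = (0, 1); any affine frame gives the same invariant.
1. M lies on line BW with BM:MW = 5:2 ⇒ M = (5/7, 2/7)
2. D lies on line JW with JD:DW = 5:4 ⇒ D = (5/9, 0)
3. F is the midpoint of MD ⇒ F = (40/63, 1/7)
4. E is the midpoint of WB ⇒ E = (1/2, 1/2)
through M parallel to FE: direction (-17/126, 5/14); meets DB at T = (25/18, -3/2)
T = D + t·(B−D) with t = -3/2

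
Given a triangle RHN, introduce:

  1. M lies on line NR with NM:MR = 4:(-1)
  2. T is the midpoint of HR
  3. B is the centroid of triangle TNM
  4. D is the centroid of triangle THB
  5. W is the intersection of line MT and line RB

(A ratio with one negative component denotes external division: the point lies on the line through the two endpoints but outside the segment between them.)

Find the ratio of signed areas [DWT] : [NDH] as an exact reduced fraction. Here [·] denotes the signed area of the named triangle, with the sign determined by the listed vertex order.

Set R = (0, 0), H = (1, 0), N = (0, 1); any affine frame gives the same invariant.
1. M lies on line NR with NM:MR = 4:(-1) ⇒ M = (0, -1/3)
2. T is the midpoint of HR ⇒ T = (1/2, 0)
3. B is the centroid of triangle TNM ⇒ B = (1/6, 2/9)
4. D is the centroid of triangle THB ⇒ D = (5/9, 2/27)
5. W is the intersection of line MT and line RB ⇒ W = (-1/2, -2/3)
2·[DWT] = 1/27, 2·[NDH] = 10/27
[DWT]:[NDH] = 1/27:10/27 = 1/10

[DWT]:[NDH] = 1/10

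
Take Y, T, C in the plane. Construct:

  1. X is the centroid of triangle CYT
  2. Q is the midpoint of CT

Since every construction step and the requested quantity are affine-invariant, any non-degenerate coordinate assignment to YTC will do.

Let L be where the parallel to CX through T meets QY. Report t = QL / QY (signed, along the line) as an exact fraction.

Work in coordinates with Y = (0, 0), T = (1, 0), C = (0, 1).
1. X is the centroid of triangle CYT ⇒ X = (1/3, 1/3)
2. Q is the midpoint of CT ⇒ Q = (1/2, 1/2)
through T parallel to CX: direction (1/3, -2/3); meets QY at L = (2/3, 2/3)
L = Q + t·(Y−Q) with t = -1/3

t = -1/3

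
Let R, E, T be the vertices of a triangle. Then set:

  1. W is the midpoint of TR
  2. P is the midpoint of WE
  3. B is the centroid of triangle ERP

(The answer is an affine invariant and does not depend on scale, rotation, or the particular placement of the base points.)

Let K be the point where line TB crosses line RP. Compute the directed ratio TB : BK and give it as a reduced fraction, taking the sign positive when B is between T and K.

TB:BK = -7

Set R = (0, 0), E = (1, 0), T = (0, 1); any affine frame gives the same invariant.
1. W is the midpoint of TR ⇒ W = (0, 1/2)
2. P is the midpoint of WE ⇒ P = (1/2, 1/4)
3. B is the centroid of triangle ERP ⇒ B = (1/2, 1/12)
line TB meets RP at K = (3/7, 3/14)
B = T + t·(K−T) with t = 7/6, so TB:BK = 7/6:-1/6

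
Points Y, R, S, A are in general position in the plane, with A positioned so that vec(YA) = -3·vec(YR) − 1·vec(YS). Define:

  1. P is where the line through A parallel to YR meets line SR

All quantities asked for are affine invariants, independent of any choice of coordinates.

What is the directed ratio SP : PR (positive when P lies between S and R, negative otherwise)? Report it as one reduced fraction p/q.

Choose coordinates Y = (0, 0), R = (1, 0), S = (0, 1), A = (-3, -1).
1. P is where the line through A parallel to YR meets line SR ⇒ P = (2, -1)
P = S + t·(R−S) with t = 2, so SP:PR = t:(1−t) = 2:-1

SP:PR = -2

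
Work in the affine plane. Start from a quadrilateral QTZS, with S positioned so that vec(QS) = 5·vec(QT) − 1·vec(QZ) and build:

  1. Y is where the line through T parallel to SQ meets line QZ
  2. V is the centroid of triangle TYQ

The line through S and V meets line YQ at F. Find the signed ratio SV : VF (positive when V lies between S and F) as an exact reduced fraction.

Work in coordinates with Q = (0, 0), T = (1, 0), Z = (0, 1), S = (5, -1).
1. Y is where the line through T parallel to SQ meets line QZ ⇒ Y = (0, 1/5)
2. V is the centroid of triangle TYQ ⇒ V = (1/3, 1/15)
line SV meets YQ at F = (0, 1/7)
V = S + t·(F−S) with t = 14/15, so SV:VF = 14/15:1/15

SV:VF = 14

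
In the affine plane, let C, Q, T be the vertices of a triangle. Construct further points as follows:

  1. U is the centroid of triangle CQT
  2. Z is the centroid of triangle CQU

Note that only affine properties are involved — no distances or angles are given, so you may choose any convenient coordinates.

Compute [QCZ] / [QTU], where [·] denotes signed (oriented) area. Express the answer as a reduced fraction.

Assign C = (0, 0), Q = (1, 0), T = (0, 1) — the answer is frame-independent, so this choice is without loss of generality.
1. U is the centroid of triangle CQT ⇒ U = (1/3, 1/3)
2. Z is the centroid of triangle CQU ⇒ Z = (4/9, 1/9)
2·[QCZ] = -1/9, 2·[QTU] = 1/3
[QCZ]:[QTU] = -1/9:1/3 = -1/3

[QCZ]:[QTU] = -1/3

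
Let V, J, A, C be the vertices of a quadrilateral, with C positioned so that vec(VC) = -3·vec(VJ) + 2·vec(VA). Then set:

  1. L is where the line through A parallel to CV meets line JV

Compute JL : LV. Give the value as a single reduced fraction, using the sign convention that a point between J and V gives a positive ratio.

JL:LV = -1/3

Choose coordinates V = (0, 0), J = (1, 0), A = (0, 1), C = (-3, 2).
1. L is where the line through A parallel to CV meets line JV ⇒ L = (3/2, 0)
L = J + t·(V−J) with t = -1/2, so JL:LV = t:(1−t) = -1/2:3/2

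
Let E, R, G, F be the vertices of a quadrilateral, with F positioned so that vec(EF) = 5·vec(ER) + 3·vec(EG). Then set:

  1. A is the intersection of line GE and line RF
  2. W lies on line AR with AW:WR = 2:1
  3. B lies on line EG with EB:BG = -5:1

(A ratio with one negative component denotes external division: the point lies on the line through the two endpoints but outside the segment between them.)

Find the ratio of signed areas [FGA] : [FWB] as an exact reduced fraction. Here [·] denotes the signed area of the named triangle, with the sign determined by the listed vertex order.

[FGA]:[FWB] = -105/104

Assign E = (0, 0), R = (1, 0), G = (0, 1), F = (5, 3) — the answer is frame-independent, so this choice is without loss of generality.
1. A is the intersection of line GE and line RF ⇒ A = (0, -3/4)
2. W lies on line AR with AW:WR = 2:1 ⇒ W = (2/3, -1/4)
3. B lies on line EG with EB:BG = -5:1 ⇒ B = (0, 5/4)
2·[FGA] = 35/4, 2·[FWB] = -26/3
[FGA]:[FWB] = 35/4:-26/3 = -105/104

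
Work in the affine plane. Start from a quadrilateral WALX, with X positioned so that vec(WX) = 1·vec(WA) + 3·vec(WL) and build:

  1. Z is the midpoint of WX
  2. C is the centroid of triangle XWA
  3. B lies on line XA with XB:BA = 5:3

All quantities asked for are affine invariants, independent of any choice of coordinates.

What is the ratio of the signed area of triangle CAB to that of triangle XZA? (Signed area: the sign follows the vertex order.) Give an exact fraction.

Choose coordinates W = (0, 0), A = (1, 0), L = (0, 1), X = (1, 3).
1. Z is the midpoint of WX ⇒ Z = (1/2, 3/2)
2. C is the centroid of triangle XWA ⇒ C = (2/3, 1)
3. B lies on line XA with XB:BA = 5:3 ⇒ B = (1, 9/8)
2·[CAB] = 3/8, 2·[XZA] = 3/2
[CAB]:[XZA] = 3/8:3/2 = 1/4

[CAB]:[XZA] = 1/4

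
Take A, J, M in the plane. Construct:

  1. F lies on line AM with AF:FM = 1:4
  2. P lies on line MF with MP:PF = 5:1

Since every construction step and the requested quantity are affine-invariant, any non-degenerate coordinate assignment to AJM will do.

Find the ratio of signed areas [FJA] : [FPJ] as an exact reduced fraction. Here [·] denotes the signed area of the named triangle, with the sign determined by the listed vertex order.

[FJA]:[FPJ] = 3/2

Work in coordinates with A = (0, 0), J = (1, 0), M = (0, 1).
1. F lies on line AM with AF:FM = 1:4 ⇒ F = (0, 1/5)
2. P lies on line MF with MP:PF = 5:1 ⇒ P = (0, 1/3)
2·[FJA] = -1/5, 2·[FPJ] = -2/15
[FJA]:[FPJ] = -1/5:-2/15 = 3/2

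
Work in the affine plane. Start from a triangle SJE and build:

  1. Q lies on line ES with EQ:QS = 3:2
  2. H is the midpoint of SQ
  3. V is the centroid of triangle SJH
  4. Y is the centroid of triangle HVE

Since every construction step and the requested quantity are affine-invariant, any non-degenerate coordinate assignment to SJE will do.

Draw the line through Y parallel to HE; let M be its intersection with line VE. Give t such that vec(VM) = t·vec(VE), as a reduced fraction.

t = 2/3

Set S = (0, 0), J = (1, 0), E = (0, 1); any affine frame gives the same invariant.
1. Q lies on line ES with EQ:QS = 3:2 ⇒ Q = (0, 2/5)
2. H is the midpoint of SQ ⇒ H = (0, 1/5)
3. V is the centroid of triangle SJH ⇒ V = (1/3, 1/15)
4. Y is the centroid of triangle HVE ⇒ Y = (1/9, 19/45)
through Y parallel to HE: direction (0, 4/5); meets VE at M = (1/9, 31/45)
M = V + t·(E−V) with t = 2/3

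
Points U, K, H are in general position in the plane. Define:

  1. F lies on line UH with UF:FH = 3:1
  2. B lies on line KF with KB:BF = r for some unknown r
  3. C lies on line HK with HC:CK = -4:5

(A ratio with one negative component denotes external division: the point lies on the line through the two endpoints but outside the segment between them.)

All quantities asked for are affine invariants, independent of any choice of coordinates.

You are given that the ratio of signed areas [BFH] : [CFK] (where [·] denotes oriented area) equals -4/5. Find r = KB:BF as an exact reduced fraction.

r = -3/4

Choose coordinates U = (0, 0), K = (1, 0), H = (0, 1).
1. F lies on line UH with UF:FH = 3:1 ⇒ F = (0, 3/4)
2. With KB:BF = r, write λ = r/(r+1) so B = K + λ·(F−K); B is affine-linear in λ
3. C lies on line HK with HC:CK = -4:5 ⇒ C = (-4, 5)
Every point depending on B is an affine combination of B and λ-independent points, so each such coordinate is linear in λ; the λ² term in each signed area is a multiple of (F−K)×(F−K) = 0, so 2·[BFH] and 2·[CFK] are each linear in λ. Evaluating at λ=0 and λ=1:
  2·[BFH] = 1/4·λ − 1/4,   2·[CFK] = 5/4
So [BFH]:[CFK] = (1/4·λ − 1/4) / (5/4). Setting this equal to -4/5:
  1/4·λ − 1/4 = -4/5·(5/4)  ⇒  λ = -3
Then r = λ/(1−λ) = (-3)/(4) = -3/4. Check: with r = -3/4, B = (4, -9/4) and [BFH]:[CFK] = -4/5 as required.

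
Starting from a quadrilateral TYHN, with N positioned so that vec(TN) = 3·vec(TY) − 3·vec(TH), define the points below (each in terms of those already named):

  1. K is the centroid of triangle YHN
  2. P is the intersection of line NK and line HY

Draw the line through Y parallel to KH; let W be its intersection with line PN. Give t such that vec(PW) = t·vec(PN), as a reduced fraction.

t = -1/3

Set T = (0, 0), Y = (1, 0), H = (0, 1), N = (3, -3); any affine frame gives the same invariant.
1. K is the centroid of triangle YHN ⇒ K = (4/3, -2/3)
2. P is the intersection of line NK and line HY ⇒ P = (1/2, 1/2)
through Y parallel to KH: direction (-4/3, 5/3); meets PN at W = (-1/3, 5/3)
W = P + t·(N−P) with t = -1/3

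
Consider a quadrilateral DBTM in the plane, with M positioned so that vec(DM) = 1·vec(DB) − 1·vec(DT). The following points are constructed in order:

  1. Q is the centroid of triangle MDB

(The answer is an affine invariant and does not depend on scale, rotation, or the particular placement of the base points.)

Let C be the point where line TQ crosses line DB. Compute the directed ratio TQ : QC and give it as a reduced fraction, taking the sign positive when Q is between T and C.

Set D = (0, 0), B = (1, 0), T = (0, 1), M = (1, -1); any affine frame gives the same invariant.
1. Q is the centroid of triangle MDB ⇒ Q = (2/3, -1/3)
line TQ meets DB at C = (1/2, 0)
Q = T + t·(C−T) with t = 4/3, so TQ:QC = 4/3:-1/3

TQ:QC = -4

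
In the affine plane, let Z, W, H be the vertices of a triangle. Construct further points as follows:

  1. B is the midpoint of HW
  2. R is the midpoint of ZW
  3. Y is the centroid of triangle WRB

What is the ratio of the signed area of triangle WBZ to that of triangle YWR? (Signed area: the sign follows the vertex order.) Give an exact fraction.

Work in coordinates with Z = (0, 0), W = (1, 0), H = (0, 1).
1. B is the midpoint of HW ⇒ B = (1/2, 1/2)
2. R is the midpoint of ZW ⇒ R = (1/2, 0)
3. Y is the centroid of triangle WRB ⇒ Y = (2/3, 1/6)
2·[WBZ] = 1/2, 2·[YWR] = -1/12
[WBZ]:[YWR] = 1/2:-1/12 = -6

[WBZ]:[YWR] = -6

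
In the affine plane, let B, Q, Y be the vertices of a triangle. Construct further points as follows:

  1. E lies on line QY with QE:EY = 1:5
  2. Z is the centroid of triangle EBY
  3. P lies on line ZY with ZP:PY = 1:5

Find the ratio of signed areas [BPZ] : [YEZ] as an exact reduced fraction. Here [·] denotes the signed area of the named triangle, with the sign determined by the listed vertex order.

Assign B = (0, 0), Q = (1, 0), Y = (0, 1) — the answer is frame-independent, so this choice is without loss of generality.
1. E lies on line QY with QE:EY = 1:5 ⇒ E = (5/6, 1/6)
2. Z is the centroid of triangle EBY ⇒ Z = (5/18, 7/18)
3. P lies on line ZY with ZP:PY = 1:5 ⇒ P = (25/108, 53/108)
2·[BPZ] = -5/108, 2·[YEZ] = -5/18
[BPZ]:[YEZ] = -5/108:-5/18 = 1/6

[BPZ]:[YEZ] = 1/6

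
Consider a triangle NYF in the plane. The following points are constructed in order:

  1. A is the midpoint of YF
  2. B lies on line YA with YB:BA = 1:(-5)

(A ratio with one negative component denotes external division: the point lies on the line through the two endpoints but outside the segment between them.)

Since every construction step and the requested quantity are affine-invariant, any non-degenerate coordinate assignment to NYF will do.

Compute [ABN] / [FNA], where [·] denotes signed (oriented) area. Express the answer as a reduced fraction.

Set N = (0, 0), Y = (1, 0), F = (0, 1); any affine frame gives the same invariant.
1. A is the midpoint of YF ⇒ A = (1/2, 1/2)
2. B lies on line YA with YB:BA = 1:(-5) ⇒ B = (9/8, -1/8)
2·[ABN] = -5/8, 2·[FNA] = 1/2
[ABN]:[FNA] = -5/8:1/2 = -5/4

[ABN]:[FNA] = -5/4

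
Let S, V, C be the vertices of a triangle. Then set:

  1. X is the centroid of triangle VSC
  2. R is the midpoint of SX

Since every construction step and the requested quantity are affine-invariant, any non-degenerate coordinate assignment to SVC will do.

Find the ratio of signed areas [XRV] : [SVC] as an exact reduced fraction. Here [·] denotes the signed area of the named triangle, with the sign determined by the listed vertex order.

Assign S = (0, 0), V = (1, 0), C = (0, 1) — the answer is frame-independent, so this choice is without loss of generality.
1. X is the centroid of triangle VSC ⇒ X = (1/3, 1/3)
2. R is the midpoint of SX ⇒ R = (1/6, 1/6)
2·[XRV] = 1/6, 2·[SVC] = 1
[XRV]:[SVC] = 1/6:1 = 1/6

[XRV]:[SVC] = 1/6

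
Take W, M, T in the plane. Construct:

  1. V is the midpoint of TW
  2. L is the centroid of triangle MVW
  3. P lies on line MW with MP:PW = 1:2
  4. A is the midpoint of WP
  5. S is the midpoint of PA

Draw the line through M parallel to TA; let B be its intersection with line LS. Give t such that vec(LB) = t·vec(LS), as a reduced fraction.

t = 11/2

Set W = (0, 0), M = (1, 0), T = (0, 1); any affine frame gives the same invariant.
1. V is the midpoint of TW ⇒ V = (0, 1/2)
2. L is the centroid of triangle MVW ⇒ L = (1/3, 1/6)
3. P lies on line MW with MP:PW = 1:2 ⇒ P = (2/3, 0)
4. A is the midpoint of WP ⇒ A = (1/3, 0)
5. S is the midpoint of PA ⇒ S = (1/2, 0)
through M parallel to TA: direction (1/3, -1); meets LS at B = (5/4, -3/4)
B = L + t·(S−L) with t = 11/2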